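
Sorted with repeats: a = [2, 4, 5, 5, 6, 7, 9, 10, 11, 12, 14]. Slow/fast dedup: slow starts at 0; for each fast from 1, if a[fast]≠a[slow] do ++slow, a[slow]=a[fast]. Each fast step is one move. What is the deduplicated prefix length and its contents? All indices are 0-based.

length 10; prefix = [2, 4, 5, 6, 7, 9, 10, 11, 12, 14]

(s=0,f=1) a[fast]=4≠a[slow]=2 write a[1]=4 → slow++,fast++
(s=1,f=2) a[fast]=5≠a[slow]=4 write a[2]=5 → slow++,fast++
(s=2,f=3) a[fast]=5=a[slow] dup → fast++
(s=2,f=4) a[fast]=6≠a[slow]=5 write a[3]=6 → slow++,fast++
(s=3,f=5) a[fast]=7≠a[slow]=6 write a[4]=7 → slow++,fast++
(s=4,f=6) a[fast]=9≠a[slow]=7 write a[5]=9 → slow++,fast++
(s=5,f=7) a[fast]=10≠a[slow]=9 write a[6]=10 → slow++,fast++
(s=6,f=8) a[fast]=11≠a[slow]=10 write a[7]=11 → slow++,fast++
(s=7,f=9) a[fast]=12≠a[slow]=11 write a[8]=12 → slow++,fast++
(s=8,f=10) a[fast]=14≠a[slow]=12 write a[9]=14 → slow++,fast++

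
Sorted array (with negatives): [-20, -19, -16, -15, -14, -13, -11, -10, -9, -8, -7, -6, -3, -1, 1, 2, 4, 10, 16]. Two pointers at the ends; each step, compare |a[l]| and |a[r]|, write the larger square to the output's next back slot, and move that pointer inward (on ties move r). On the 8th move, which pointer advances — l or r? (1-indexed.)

[1,19] |-20|>|16| out[19]=400 → l++
[2,19] |-19|>|16| out[18]=361 → l++
[3,19] |-16|<=|16| out[17]=256 → r--
[3,18] |-16|>|10| out[16]=256 → l++
[4,18] |-15|>|10| out[15]=225 → l++
[5,18] |-14|>|10| out[14]=196 → l++
[6,18] |-13|>|10| out[13]=169 → l++
[7,18] |-11|>|10| out[12]=121 → l++

l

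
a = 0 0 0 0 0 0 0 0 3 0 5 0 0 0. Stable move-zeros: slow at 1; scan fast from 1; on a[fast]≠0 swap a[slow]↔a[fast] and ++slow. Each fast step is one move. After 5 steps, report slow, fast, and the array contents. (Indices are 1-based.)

(s=1,f=1) a[fast]=0 → fast++
(s=1,f=2) a[fast]=0 → fast++
(s=1,f=3) a[fast]=0 → fast++
(s=1,f=4) a[fast]=0 → fast++
(s=1,f=5) a[fast]=0 → fast++

slow=1, fast=6, a=[0, 0, 0, 0, 0, 0, 0, 0, 3, 0, 5, 0, 0, 0]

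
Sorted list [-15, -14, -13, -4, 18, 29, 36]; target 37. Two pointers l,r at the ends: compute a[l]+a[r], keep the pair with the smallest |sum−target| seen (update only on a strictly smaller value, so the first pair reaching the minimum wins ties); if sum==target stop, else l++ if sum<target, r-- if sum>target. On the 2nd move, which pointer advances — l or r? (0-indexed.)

l

[0,6] -15+36=21 d=16 * → l++
[1,6] -14+36=22 d=15 * → l++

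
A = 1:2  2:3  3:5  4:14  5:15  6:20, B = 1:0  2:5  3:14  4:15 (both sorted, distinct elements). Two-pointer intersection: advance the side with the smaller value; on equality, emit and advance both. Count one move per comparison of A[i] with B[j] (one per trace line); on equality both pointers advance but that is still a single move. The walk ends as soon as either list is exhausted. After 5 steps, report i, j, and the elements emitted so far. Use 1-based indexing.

i=5, j=4, emitted=[5, 14]

i=1 j=1: 2>0, j++
i=1 j=2: 2<5, i++
i=2 j=2: 3<5, i++
i=3 j=2: 5==5 emit, i++,j++
i=4 j=3: 14==14 emit, i++,j++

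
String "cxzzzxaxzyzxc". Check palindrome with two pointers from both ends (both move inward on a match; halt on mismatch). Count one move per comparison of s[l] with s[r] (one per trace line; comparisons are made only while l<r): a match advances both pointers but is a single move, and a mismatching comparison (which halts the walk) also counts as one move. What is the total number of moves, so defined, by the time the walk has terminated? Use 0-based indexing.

4 moves

l=0 r=12: 'c'=='c', l++,r--
l=1 r=11: 'x'=='x', l++,r--
l=2 r=10: 'z'=='z', l++,r--
l=3 r=9: 'z'!='y', stop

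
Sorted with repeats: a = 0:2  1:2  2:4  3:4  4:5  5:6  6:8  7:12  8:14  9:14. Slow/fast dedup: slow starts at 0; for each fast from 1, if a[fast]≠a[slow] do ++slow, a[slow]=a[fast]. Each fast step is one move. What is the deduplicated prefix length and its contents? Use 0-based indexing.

length 7; prefix = [2, 4, 5, 6, 8, 12, 14]

(s=0,f=1) a[fast]=2=a[slow] dup → fast++
(s=0,f=2) a[fast]=4≠a[slow]=2 write a[1]=4 → slow++,fast++
(s=1,f=3) a[fast]=4=a[slow] dup → fast++
(s=1,f=4) a[fast]=5≠a[slow]=4 write a[2]=5 → slow++,fast++
(s=2,f=5) a[fast]=6≠a[slow]=5 write a[3]=6 → slow++,fast++
(s=3,f=6) a[fast]=8≠a[slow]=6 write a[4]=8 → slow++,fast++
(s=4,f=7) a[fast]=12≠a[slow]=8 write a[5]=12 → slow++,fast++
(s=5,f=8) a[fast]=14≠a[slow]=12 write a[6]=14 → slow++,fast++
(s=6,f=9) a[fast]=14=a[slow] dup → fast++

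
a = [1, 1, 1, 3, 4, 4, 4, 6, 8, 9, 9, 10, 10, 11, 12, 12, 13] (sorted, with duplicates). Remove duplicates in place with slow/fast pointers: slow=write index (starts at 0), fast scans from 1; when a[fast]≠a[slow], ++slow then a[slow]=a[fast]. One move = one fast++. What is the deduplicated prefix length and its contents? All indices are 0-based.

(s=0,f=1) a[fast]=1=a[slow] dup → fast++
(s=0,f=2) a[fast]=1=a[slow] dup → fast++
(s=0,f=3) a[fast]=3≠a[slow]=1 write a[1]=3 → slow++,fast++
(s=1,f=4) a[fast]=4≠a[slow]=3 write a[2]=4 → slow++,fast++
(s=2,f=5) a[fast]=4=a[slow] dup → fast++
(s=2,f=6) a[fast]=4=a[slow] dup → fast++
(s=2,f=7) a[fast]=6≠a[slow]=4 write a[3]=6 → slow++,fast++
(s=3,f=8) a[fast]=8≠a[slow]=6 write a[4]=8 → slow++,fast++
(s=4,f=9) a[fast]=9≠a[slow]=8 write a[5]=9 → slow++,fast++
(s=5,f=10) a[fast]=9=a[slow] dup → fast++
(s=5,f=11) a[fast]=10≠a[slow]=9 write a[6]=10 → slow++,fast++
(s=6,f=12) a[fast]=10=a[slow] dup → fast++
(s=6,f=13) a[fast]=11≠a[slow]=10 write a[7]=11 → slow++,fast++
(s=7,f=14) a[fast]=12≠a[slow]=11 write a[8]=12 → slow++,fast++
(s=8,f=15) a[fast]=12=a[slow] dup → fast++
(s=8,f=16) a[fast]=13≠a[slow]=12 write a[9]=13 → slow++,fast++

length 10; prefix = [1, 3, 4, 6, 8, 9, 10, 11, 12, 13]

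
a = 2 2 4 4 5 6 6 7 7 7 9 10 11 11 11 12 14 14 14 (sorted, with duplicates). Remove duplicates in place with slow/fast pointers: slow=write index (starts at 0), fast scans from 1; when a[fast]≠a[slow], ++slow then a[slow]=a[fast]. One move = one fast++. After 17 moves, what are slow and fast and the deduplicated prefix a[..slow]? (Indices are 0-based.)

slow=9, fast=18, prefix=[2, 4, 5, 6, 7, 9, 10, 11, 12, 14]

(s=0,f=1) a[fast]=2=a[slow] dup → fast++
(s=0,f=2) a[fast]=4≠a[slow]=2 write a[1]=4 → slow++,fast++
(s=1,f=3) a[fast]=4=a[slow] dup → fast++
(s=1,f=4) a[fast]=5≠a[slow]=4 write a[2]=5 → slow++,fast++
(s=2,f=5) a[fast]=6≠a[slow]=5 write a[3]=6 → slow++,fast++
(s=3,f=6) a[fast]=6=a[slow] dup → fast++
(s=3,f=7) a[fast]=7≠a[slow]=6 write a[4]=7 → slow++,fast++
(s=4,f=8) a[fast]=7=a[slow] dup → fast++
(s=4,f=9) a[fast]=7=a[slow] dup → fast++
(s=4,f=10) a[fast]=9≠a[slow]=7 write a[5]=9 → slow++,fast++
(s=5,f=11) a[fast]=10≠a[slow]=9 write a[6]=10 → slow++,fast++
(s=6,f=12) a[fast]=11≠a[slow]=10 write a[7]=11 → slow++,fast++
(s=7,f=13) a[fast]=11=a[slow] dup → fast++
(s=7,f=14) a[fast]=11=a[slow] dup → fast++
(s=7,f=15) a[fast]=12≠a[slow]=11 write a[8]=12 → slow++,fast++
(s=8,f=16) a[fast]=14≠a[slow]=12 write a[9]=14 → slow++,fast++
(s=9,f=17) a[fast]=14=a[slow] dup → fast++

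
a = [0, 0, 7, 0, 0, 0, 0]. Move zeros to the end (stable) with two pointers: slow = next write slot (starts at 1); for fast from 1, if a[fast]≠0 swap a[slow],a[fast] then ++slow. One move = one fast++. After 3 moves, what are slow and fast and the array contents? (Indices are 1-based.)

slow=2, fast=4, a=[7, 0, 0, 0, 0, 0, 0]

(s=1,f=1) a[fast]=0 → fast++
(s=1,f=2) a[fast]=0 → fast++
(s=1,f=3) a[fast]=7≠0 swap→a[1]=7 → slow++,fast++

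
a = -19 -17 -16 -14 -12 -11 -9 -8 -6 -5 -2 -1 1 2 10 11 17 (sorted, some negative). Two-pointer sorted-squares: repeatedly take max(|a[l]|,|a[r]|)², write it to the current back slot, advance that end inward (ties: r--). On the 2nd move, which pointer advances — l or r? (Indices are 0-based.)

[0,16] |-19|>|17| out[16]=361 → l++
[1,16] |-17|<=|17| out[15]=289 → r--

r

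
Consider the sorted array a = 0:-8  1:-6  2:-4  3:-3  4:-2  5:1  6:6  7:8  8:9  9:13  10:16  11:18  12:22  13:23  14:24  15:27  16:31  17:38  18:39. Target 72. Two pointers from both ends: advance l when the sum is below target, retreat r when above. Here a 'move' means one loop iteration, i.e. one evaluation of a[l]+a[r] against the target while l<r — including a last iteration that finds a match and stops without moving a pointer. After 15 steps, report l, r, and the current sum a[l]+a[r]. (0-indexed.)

[0,18] -8+39=31 <72 → l++
[1,18] -6+39=33 <72 → l++
[2,18] -4+39=35 <72 → l++
[3,18] -3+39=36 <72 → l++
[4,18] -2+39=37 <72 → l++
[5,18] 1+39=40 <72 → l++
[6,18] 6+39=45 <72 → l++
[7,18] 8+39=47 <72 → l++
[8,18] 9+39=48 <72 → l++
[9,18] 13+39=52 <72 → l++
[10,18] 16+39=55 <72 → l++
[11,18] 18+39=57 <72 → l++
[12,18] 22+39=61 <72 → l++
[13,18] 23+39=62 <72 → l++
[14,18] 24+39=63 <72 → l++

l=15, r=18, sum=66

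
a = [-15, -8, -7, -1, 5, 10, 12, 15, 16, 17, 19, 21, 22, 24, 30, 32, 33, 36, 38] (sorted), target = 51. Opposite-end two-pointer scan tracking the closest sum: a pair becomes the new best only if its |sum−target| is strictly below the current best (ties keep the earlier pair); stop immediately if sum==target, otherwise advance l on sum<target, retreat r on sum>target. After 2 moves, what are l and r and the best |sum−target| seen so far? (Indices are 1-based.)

l=3, r=19, best |Δ|=21

l=1 r=19: -15+38=23 d=28 *, l++
l=2 r=19: -8+38=30 d=21 *, l++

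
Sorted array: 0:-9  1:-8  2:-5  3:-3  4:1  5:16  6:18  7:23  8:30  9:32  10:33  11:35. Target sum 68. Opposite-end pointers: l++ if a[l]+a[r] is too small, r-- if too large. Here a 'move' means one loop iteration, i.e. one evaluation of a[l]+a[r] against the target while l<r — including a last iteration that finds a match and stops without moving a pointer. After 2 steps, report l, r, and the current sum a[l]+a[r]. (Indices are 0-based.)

l=2, r=11, sum=30

l=0 r=11: -9+35=26 <68, l++
l=1 r=11: -8+35=27 <68, l++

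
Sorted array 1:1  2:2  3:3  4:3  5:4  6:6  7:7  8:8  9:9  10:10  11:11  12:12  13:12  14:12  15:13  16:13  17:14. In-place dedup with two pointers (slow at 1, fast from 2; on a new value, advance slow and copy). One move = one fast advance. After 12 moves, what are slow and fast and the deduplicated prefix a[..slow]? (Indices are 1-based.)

slow=11, fast=14, prefix=[1, 2, 3, 4, 6, 7, 8, 9, 10, 11, 12]

slow=1 fast=2: a[fast]=2≠a[slow]=1 write a[2]=2, slow++,fast++
slow=2 fast=3: a[fast]=3≠a[slow]=2 write a[3]=3, slow++,fast++
slow=3 fast=4: a[fast]=3=a[slow] dup, fast++
slow=3 fast=5: a[fast]=4≠a[slow]=3 write a[4]=4, slow++,fast++
slow=4 fast=6: a[fast]=6≠a[slow]=4 write a[5]=6, slow++,fast++
slow=5 fast=7: a[fast]=7≠a[slow]=6 write a[6]=7, slow++,fast++
slow=6 fast=8: a[fast]=8≠a[slow]=7 write a[7]=8, slow++,fast++
slow=7 fast=9: a[fast]=9≠a[slow]=8 write a[8]=9, slow++,fast++
slow=8 fast=10: a[fast]=10≠a[slow]=9 write a[9]=10, slow++,fast++
slow=9 fast=11: a[fast]=11≠a[slow]=10 write a[10]=11, slow++,fast++
slow=10 fast=12: a[fast]=12≠a[slow]=11 write a[11]=12, slow++,fast++
slow=11 fast=13: a[fast]=12=a[slow] dup, fast++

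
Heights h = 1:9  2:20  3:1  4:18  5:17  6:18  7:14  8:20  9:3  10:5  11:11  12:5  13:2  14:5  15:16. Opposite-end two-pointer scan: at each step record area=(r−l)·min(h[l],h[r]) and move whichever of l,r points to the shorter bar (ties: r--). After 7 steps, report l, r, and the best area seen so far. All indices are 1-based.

l=2, r=9, best area=208

l=1 r=15: min(9,16)*14=126 best=126 *, l++
l=2 r=15: min(20,16)*13=208 best=208 *, r--
l=2 r=14: min(20,5)*12=60 best=208, r--
l=2 r=13: min(20,2)*11=22 best=208, r--
l=2 r=12: min(20,5)*10=50 best=208, r--
l=2 r=11: min(20,11)*9=99 best=208, r--
l=2 r=10: min(20,5)*8=40 best=208, r--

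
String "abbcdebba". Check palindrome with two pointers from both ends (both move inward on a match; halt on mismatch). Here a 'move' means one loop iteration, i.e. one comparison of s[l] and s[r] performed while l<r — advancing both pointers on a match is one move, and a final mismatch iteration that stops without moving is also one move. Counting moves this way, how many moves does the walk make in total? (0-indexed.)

4 moves

l=0 r=8: 'a'=='a', l++,r--
l=1 r=7: 'b'=='b', l++,r--
l=2 r=6: 'b'=='b', l++,r--
l=3 r=5: 'c'!='e', stop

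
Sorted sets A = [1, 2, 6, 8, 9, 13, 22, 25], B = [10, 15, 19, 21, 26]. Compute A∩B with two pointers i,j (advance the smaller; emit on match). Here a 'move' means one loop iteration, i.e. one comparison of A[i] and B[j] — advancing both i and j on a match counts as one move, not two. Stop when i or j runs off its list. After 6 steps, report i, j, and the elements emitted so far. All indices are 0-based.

i=0 j=0: 1<10, i++
i=1 j=0: 2<10, i++
i=2 j=0: 6<10, i++
i=3 j=0: 8<10, i++
i=4 j=0: 9<10, i++
i=5 j=0: 13>10, j++

i=5, j=1, emitted=[]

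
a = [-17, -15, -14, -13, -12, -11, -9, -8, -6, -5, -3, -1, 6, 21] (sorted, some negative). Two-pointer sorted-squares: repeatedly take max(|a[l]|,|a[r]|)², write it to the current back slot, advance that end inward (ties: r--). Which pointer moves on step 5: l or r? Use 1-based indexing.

l

[1,14] |-17|<=|21| out[14]=441 → r--
[1,13] |-17|>|6| out[13]=289 → l++
[2,13] |-15|>|6| out[12]=225 → l++
[3,13] |-14|>|6| out[11]=196 → l++
[4,13] |-13|>|6| out[10]=169 → l++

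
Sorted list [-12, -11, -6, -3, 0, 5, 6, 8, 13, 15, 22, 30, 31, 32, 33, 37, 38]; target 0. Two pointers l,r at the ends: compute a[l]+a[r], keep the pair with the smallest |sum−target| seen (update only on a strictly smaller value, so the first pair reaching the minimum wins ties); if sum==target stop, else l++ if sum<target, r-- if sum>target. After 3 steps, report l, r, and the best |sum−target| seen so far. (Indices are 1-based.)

l=1 r=17: -12+38=26 d=26 *, r--
l=1 r=16: -12+37=25 d=25 *, r--
l=1 r=15: -12+33=21 d=21 *, r--

l=1, r=14, best |Δ|=21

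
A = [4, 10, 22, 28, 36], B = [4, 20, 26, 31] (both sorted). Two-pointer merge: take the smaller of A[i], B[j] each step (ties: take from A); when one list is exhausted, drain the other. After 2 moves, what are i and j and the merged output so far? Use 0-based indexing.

i=1, j=1, merged so far=[4, 4]

i=0 j=0: A[i]=4<=B[j]=4 take 4, i++
i=1 j=0: A[i]=10>B[j]=4 take 4, j++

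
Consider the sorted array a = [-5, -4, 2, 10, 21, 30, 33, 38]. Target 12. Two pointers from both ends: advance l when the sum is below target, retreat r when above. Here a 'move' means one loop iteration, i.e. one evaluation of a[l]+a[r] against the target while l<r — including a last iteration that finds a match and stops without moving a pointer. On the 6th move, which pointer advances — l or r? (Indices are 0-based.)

[0,7] -5+38=33 >12 → r--
[0,6] -5+33=28 >12 → r--
[0,5] -5+30=25 >12 → r--
[0,4] -5+21=16 >12 → r--
[0,3] -5+10=5 <12 → l++
[1,3] -4+10=6 <12 → l++

l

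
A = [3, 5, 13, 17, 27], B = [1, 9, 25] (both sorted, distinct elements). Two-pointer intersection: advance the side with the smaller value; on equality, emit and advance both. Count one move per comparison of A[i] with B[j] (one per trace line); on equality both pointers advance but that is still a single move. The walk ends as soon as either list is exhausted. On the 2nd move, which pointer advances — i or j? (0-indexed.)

[i=0,j=0] 3>1 → j++
[i=0,j=1] 3<9 → i++

i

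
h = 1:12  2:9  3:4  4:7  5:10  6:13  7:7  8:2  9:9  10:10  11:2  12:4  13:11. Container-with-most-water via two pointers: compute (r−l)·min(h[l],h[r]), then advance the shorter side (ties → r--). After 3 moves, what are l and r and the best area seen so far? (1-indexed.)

[1,13] min(12,11)*12=132 best=132 * → r--
[1,12] min(12,4)*11=44 best=132 → r--
[1,11] min(12,2)*10=20 best=132 → r--

l=1, r=10, best area=132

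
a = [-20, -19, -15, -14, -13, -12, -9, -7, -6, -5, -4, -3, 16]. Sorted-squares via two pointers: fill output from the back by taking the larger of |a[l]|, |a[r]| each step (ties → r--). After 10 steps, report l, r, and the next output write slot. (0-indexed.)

l=9, r=11, next write slot=2

[0,12] |-20|>|16| out[12]=400 → l++
[1,12] |-19|>|16| out[11]=361 → l++
[2,12] |-15|<=|16| out[10]=256 → r--
[2,11] |-15|>|-3| out[9]=225 → l++
[3,11] |-14|>|-3| out[8]=196 → l++
[4,11] |-13|>|-3| out[7]=169 → l++
[5,11] |-12|>|-3| out[6]=144 → l++
[6,11] |-9|>|-3| out[5]=81 → l++
[7,11] |-7|>|-3| out[4]=49 → l++
[8,11] |-6|>|-3| out[3]=36 → l++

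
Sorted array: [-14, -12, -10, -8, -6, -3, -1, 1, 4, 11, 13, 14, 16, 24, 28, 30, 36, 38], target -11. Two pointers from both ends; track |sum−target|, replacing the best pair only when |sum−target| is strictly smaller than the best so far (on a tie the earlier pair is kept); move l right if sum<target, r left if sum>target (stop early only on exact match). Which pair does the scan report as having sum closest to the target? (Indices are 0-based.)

pair (-12, 1) with sum -11 (|Δ|=0)

l=0 r=17: -14+38=24 d=35 *, r--
l=0 r=16: -14+36=22 d=33 *, r--
l=0 r=15: -14+30=16 d=27 *, r--
l=0 r=14: -14+28=14 d=25 *, r--
l=0 r=13: -14+24=10 d=21 *, r--
l=0 r=12: -14+16=2 d=13 *, r--
l=0 r=11: -14+14=0 d=11 *, r--
l=0 r=10: -14+13=-1 d=10 *, r--
l=0 r=9: -14+11=-3 d=8 *, r--
l=0 r=8: -14+4=-10 d=1 *, r--
l=0 r=7: -14+1=-13 d=2, l++
l=1 r=7: -12+1=-11 d=0 *, stop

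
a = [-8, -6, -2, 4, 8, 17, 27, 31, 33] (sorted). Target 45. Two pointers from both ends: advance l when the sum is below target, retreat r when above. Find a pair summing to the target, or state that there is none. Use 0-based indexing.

[0,8] -8+33=25 <45 → l++
[1,8] -6+33=27 <45 → l++
[2,8] -2+33=31 <45 → l++
[3,8] 4+33=37 <45 → l++
[4,8] 8+33=41 <45 → l++
[5,8] 17+33=50 >45 → r--
[5,7] 17+31=48 >45 → r--
[5,6] 17+27=44 <45 → l++

no pair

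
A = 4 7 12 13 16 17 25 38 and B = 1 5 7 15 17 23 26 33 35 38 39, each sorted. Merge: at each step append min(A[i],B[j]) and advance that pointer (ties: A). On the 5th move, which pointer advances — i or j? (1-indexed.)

j

[i=1,j=1] A[i]=4>B[j]=1 take 1 → j++
[i=1,j=2] A[i]=4<=B[j]=5 take 4 → i++
[i=2,j=2] A[i]=7>B[j]=5 take 5 → j++
[i=2,j=3] A[i]=7<=B[j]=7 take 7 → i++
[i=3,j=3] A[i]=12>B[j]=7 take 7 → j++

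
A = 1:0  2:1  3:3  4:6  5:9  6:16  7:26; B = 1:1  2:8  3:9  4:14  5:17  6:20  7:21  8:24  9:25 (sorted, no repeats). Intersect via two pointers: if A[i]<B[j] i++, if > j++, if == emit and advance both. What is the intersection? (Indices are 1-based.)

[i=1,j=1] 0<1 → i++
[i=2,j=1] 1==1 emit → i++,j++
[i=3,j=2] 3<8 → i++
[i=4,j=2] 6<8 → i++
[i=5,j=2] 9>8 → j++
[i=5,j=3] 9==9 emit → i++,j++
[i=6,j=4] 16>14 → j++
[i=6,j=5] 16<17 → i++
[i=7,j=5] 26>17 → j++
[i=7,j=6] 26>20 → j++
[i=7,j=7] 26>21 → j++
[i=7,j=8] 26>24 → j++
[i=7,j=9] 26>25 → j++

intersection = [1, 9]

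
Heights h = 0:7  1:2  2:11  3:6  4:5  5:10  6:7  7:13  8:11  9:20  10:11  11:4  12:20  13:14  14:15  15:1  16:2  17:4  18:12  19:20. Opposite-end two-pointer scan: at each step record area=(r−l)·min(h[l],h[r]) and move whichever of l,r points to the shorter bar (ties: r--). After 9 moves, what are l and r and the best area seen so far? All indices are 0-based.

l=9, r=19, best area=187

l=0 r=19: min(7,20)*19=133 best=133 *, l++
l=1 r=19: min(2,20)*18=36 best=133, l++
l=2 r=19: min(11,20)*17=187 best=187 *, l++
l=3 r=19: min(6,20)*16=96 best=187, l++
l=4 r=19: min(5,20)*15=75 best=187, l++
l=5 r=19: min(10,20)*14=140 best=187, l++
l=6 r=19: min(7,20)*13=91 best=187, l++
l=7 r=19: min(13,20)*12=156 best=187, l++
l=8 r=19: min(11,20)*11=121 best=187, l++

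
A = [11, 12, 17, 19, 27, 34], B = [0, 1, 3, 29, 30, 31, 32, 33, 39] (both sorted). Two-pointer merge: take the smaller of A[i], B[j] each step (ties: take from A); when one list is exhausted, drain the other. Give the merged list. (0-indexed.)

[0, 1, 3, 11, 12, 17, 19, 27, 29, 30, 31, 32, 33, 34, 39]

i=0 j=0: A[i]=11>B[j]=0 take 0, j++
i=0 j=1: A[i]=11>B[j]=1 take 1, j++
i=0 j=2: A[i]=11>B[j]=3 take 3, j++
i=0 j=3: A[i]=11<=B[j]=29 take 11, i++
i=1 j=3: A[i]=12<=B[j]=29 take 12, i++
i=2 j=3: A[i]=17<=B[j]=29 take 17, i++
i=3 j=3: A[i]=19<=B[j]=29 take 19, i++
i=4 j=3: A[i]=27<=B[j]=29 take 27, i++
i=5 j=3: A[i]=34>B[j]=29 take 29, j++
i=5 j=4: A[i]=34>B[j]=30 take 30, j++
i=5 j=5: A[i]=34>B[j]=31 take 31, j++
i=5 j=6: A[i]=34>B[j]=32 take 32, j++
i=5 j=7: A[i]=34>B[j]=33 take 33, j++
i=5 j=8: A[i]=34<=B[j]=39 take 34, i++
i=6 j=8: A done, take B[j]=39, j++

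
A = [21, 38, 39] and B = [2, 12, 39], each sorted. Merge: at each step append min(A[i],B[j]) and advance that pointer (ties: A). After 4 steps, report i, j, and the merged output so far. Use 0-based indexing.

i=2, j=2, merged so far=[2, 12, 21, 38]

[i=0,j=0] A[i]=21>B[j]=2 take 2 → j++
[i=0,j=1] A[i]=21>B[j]=12 take 12 → j++
[i=0,j=2] A[i]=21<=B[j]=39 take 21 → i++
[i=1,j=2] A[i]=38<=B[j]=39 take 38 → i++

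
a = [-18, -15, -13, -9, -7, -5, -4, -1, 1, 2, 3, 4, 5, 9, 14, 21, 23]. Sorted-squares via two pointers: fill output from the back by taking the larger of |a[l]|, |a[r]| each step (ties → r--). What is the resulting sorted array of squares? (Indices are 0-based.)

[1, 1, 4, 9, 16, 16, 25, 25, 49, 81, 81, 169, 196, 225, 324, 441, 529]

l=0 r=16: |-18|<=|23| out[16]=529, r--
l=0 r=15: |-18|<=|21| out[15]=441, r--
l=0 r=14: |-18|>|14| out[14]=324, l++
l=1 r=14: |-15|>|14| out[13]=225, l++
l=2 r=14: |-13|<=|14| out[12]=196, r--
l=2 r=13: |-13|>|9| out[11]=169, l++
l=3 r=13: |-9|<=|9| out[10]=81, r--
l=3 r=12: |-9|>|5| out[9]=81, l++
l=4 r=12: |-7|>|5| out[8]=49, l++
l=5 r=12: |-5|<=|5| out[7]=25, r--
l=5 r=11: |-5|>|4| out[6]=25, l++
l=6 r=11: |-4|<=|4| out[5]=16, r--
l=6 r=10: |-4|>|3| out[4]=16, l++
l=7 r=10: |-1|<=|3| out[3]=9, r--
l=7 r=9: |-1|<=|2| out[2]=4, r--
l=7 r=8: |-1|<=|1| out[1]=1, r--
l=7 r=7: |-1|<=|-1| out[0]=1, r--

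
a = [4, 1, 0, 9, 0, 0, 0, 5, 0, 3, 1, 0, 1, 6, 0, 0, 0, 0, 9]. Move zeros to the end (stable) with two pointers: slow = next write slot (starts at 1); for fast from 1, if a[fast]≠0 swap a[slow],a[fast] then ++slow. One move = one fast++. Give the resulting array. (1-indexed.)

[4, 1, 9, 5, 3, 1, 1, 6, 9, 0, 0, 0, 0, 0, 0, 0, 0, 0, 0]

slow=1 fast=1: a[fast]=4≠0 swap→a[1]=4, slow++,fast++
slow=2 fast=2: a[fast]=1≠0 swap→a[2]=1, slow++,fast++
slow=3 fast=3: a[fast]=0, fast++
slow=3 fast=4: a[fast]=9≠0 swap→a[3]=9, slow++,fast++
slow=4 fast=5: a[fast]=0, fast++
slow=4 fast=6: a[fast]=0, fast++
slow=4 fast=7: a[fast]=0, fast++
slow=4 fast=8: a[fast]=5≠0 swap→a[4]=5, slow++,fast++
slow=5 fast=9: a[fast]=0, fast++
slow=5 fast=10: a[fast]=3≠0 swap→a[5]=3, slow++,fast++
slow=6 fast=11: a[fast]=1≠0 swap→a[6]=1, slow++,fast++
slow=7 fast=12: a[fast]=0, fast++
slow=7 fast=13: a[fast]=1≠0 swap→a[7]=1, slow++,fast++
slow=8 fast=14: a[fast]=6≠0 swap→a[8]=6, slow++,fast++
slow=9 fast=15: a[fast]=0, fast++
slow=9 fast=16: a[fast]=0, fast++
slow=9 fast=17: a[fast]=0, fast++
slow=9 fast=18: a[fast]=0, fast++
slow=9 fast=19: a[fast]=9≠0 swap→a[9]=9, slow++,fast++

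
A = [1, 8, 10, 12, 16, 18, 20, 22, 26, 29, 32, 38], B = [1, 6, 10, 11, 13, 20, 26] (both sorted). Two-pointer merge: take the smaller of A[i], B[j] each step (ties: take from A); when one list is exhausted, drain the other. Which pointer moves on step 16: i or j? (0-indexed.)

j

[i=0,j=0] A[i]=1<=B[j]=1 take 1 → i++
[i=1,j=0] A[i]=8>B[j]=1 take 1 → j++
[i=1,j=1] A[i]=8>B[j]=6 take 6 → j++
[i=1,j=2] A[i]=8<=B[j]=10 take 8 → i++
[i=2,j=2] A[i]=10<=B[j]=10 take 10 → i++
[i=3,j=2] A[i]=12>B[j]=10 take 10 → j++
[i=3,j=3] A[i]=12>B[j]=11 take 11 → j++
[i=3,j=4] A[i]=12<=B[j]=13 take 12 → i++
[i=4,j=4] A[i]=16>B[j]=13 take 13 → j++
[i=4,j=5] A[i]=16<=B[j]=20 take 16 → i++
[i=5,j=5] A[i]=18<=B[j]=20 take 18 → i++
[i=6,j=5] A[i]=20<=B[j]=20 take 20 → i++
[i=7,j=5] A[i]=22>B[j]=20 take 20 → j++
[i=7,j=6] A[i]=22<=B[j]=26 take 22 → i++
[i=8,j=6] A[i]=26<=B[j]=26 take 26 → i++
[i=9,j=6] A[i]=29>B[j]=26 take 26 → j++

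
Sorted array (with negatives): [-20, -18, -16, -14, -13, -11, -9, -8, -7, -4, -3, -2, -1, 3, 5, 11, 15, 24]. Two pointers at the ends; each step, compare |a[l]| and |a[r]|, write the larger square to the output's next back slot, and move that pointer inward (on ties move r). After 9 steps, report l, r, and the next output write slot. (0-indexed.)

l=6, r=14, next write slot=8

[0,17] |-20|<=|24| out[17]=576 → r--
[0,16] |-20|>|15| out[16]=400 → l++
[1,16] |-18|>|15| out[15]=324 → l++
[2,16] |-16|>|15| out[14]=256 → l++
[3,16] |-14|<=|15| out[13]=225 → r--
[3,15] |-14|>|11| out[12]=196 → l++
[4,15] |-13|>|11| out[11]=169 → l++
[5,15] |-11|<=|11| out[10]=121 → r--
[5,14] |-11|>|5| out[9]=121 → l++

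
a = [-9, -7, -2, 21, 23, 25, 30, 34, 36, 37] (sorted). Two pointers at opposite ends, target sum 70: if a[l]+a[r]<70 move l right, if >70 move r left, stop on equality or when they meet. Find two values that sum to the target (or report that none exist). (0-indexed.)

(34, 36)

[0,9] -9+37=28 <70 → l++
[1,9] -7+37=30 <70 → l++
[2,9] -2+37=35 <70 → l++
[3,9] 21+37=58 <70 → l++
[4,9] 23+37=60 <70 → l++
[5,9] 25+37=62 <70 → l++
[6,9] 30+37=67 <70 → l++
[7,9] 34+37=71 >70 → r--
[7,8] 34+36=70 → found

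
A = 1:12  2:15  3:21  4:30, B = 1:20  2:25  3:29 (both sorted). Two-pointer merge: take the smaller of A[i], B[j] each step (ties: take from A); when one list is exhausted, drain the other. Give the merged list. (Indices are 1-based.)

i=1 j=1: A[i]=12<=B[j]=20 take 12, i++
i=2 j=1: A[i]=15<=B[j]=20 take 15, i++
i=3 j=1: A[i]=21>B[j]=20 take 20, j++
i=3 j=2: A[i]=21<=B[j]=25 take 21, i++
i=4 j=2: A[i]=30>B[j]=25 take 25, j++
i=4 j=3: A[i]=30>B[j]=29 take 29, j++
i=4 j=4: B done, take A[i]=30, i++

[12, 15, 20, 21, 25, 29, 30]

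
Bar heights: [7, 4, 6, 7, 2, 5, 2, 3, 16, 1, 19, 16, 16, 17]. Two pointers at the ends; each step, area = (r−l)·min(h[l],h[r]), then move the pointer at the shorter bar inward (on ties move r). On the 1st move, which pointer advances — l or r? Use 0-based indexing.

l

[0,13] min(7,17)*13=91 best=91 * → l++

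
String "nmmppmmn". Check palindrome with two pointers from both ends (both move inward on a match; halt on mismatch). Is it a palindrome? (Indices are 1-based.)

palindrome

l=1 r=8: 'n'=='n', l++,r--
l=2 r=7: 'm'=='m', l++,r--
l=3 r=6: 'm'=='m', l++,r--
l=4 r=5: 'p'=='p', l++,r--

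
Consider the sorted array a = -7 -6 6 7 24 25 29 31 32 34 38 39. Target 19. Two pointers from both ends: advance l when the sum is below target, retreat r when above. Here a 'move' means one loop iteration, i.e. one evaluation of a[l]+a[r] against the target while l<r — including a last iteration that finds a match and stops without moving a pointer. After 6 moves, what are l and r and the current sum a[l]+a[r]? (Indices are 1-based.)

[1,12] -7+39=32 >19 → r--
[1,11] -7+38=31 >19 → r--
[1,10] -7+34=27 >19 → r--
[1,9] -7+32=25 >19 → r--
[1,8] -7+31=24 >19 → r--
[1,7] -7+29=22 >19 → r--

l=1, r=6, sum=18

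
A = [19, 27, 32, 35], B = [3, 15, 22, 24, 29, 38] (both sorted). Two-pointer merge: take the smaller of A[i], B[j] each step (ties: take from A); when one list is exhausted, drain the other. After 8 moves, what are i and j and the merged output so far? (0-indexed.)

i=0 j=0: A[i]=19>B[j]=3 take 3, j++
i=0 j=1: A[i]=19>B[j]=15 take 15, j++
i=0 j=2: A[i]=19<=B[j]=22 take 19, i++
i=1 j=2: A[i]=27>B[j]=22 take 22, j++
i=1 j=3: A[i]=27>B[j]=24 take 24, j++
i=1 j=4: A[i]=27<=B[j]=29 take 27, i++
i=2 j=4: A[i]=32>B[j]=29 take 29, j++
i=2 j=5: A[i]=32<=B[j]=38 take 32, i++

i=3, j=5, merged so far=[3, 15, 19, 22, 24, 27, 29, 32]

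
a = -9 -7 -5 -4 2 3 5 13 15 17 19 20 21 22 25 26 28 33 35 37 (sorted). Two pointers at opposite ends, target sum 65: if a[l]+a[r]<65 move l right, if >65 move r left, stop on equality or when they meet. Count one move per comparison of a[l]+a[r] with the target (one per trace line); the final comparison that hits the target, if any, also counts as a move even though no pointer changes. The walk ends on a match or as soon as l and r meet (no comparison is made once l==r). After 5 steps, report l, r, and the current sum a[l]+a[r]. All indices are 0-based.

[0,19] -9+37=28 <65 → l++
[1,19] -7+37=30 <65 → l++
[2,19] -5+37=32 <65 → l++
[3,19] -4+37=33 <65 → l++
[4,19] 2+37=39 <65 → l++

l=5, r=19, sum=40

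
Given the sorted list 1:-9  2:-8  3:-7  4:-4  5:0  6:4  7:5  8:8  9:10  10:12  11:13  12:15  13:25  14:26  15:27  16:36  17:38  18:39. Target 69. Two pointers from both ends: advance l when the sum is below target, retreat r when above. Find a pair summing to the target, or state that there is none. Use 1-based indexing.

[1,18] -9+39=30 <69 → l++
[2,18] -8+39=31 <69 → l++
[3,18] -7+39=32 <69 → l++
[4,18] -4+39=35 <69 → l++
[5,18] 0+39=39 <69 → l++
[6,18] 4+39=43 <69 → l++
[7,18] 5+39=44 <69 → l++
[8,18] 8+39=47 <69 → l++
[9,18] 10+39=49 <69 → l++
[10,18] 12+39=51 <69 → l++
[11,18] 13+39=52 <69 → l++
[12,18] 15+39=54 <69 → l++
[13,18] 25+39=64 <69 → l++
[14,18] 26+39=65 <69 → l++
[15,18] 27+39=66 <69 → l++
[16,18] 36+39=75 >69 → r--
[16,17] 36+38=74 >69 → r--

no pair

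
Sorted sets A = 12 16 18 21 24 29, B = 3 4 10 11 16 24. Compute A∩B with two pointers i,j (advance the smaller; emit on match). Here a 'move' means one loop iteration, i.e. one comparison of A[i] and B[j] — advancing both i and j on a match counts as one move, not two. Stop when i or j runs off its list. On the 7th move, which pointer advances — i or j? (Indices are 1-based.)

[i=1,j=1] 12>3 → j++
[i=1,j=2] 12>4 → j++
[i=1,j=3] 12>10 → j++
[i=1,j=4] 12>11 → j++
[i=1,j=5] 12<16 → i++
[i=2,j=5] 16==16 emit → i++,j++
[i=3,j=6] 18<24 → i++

i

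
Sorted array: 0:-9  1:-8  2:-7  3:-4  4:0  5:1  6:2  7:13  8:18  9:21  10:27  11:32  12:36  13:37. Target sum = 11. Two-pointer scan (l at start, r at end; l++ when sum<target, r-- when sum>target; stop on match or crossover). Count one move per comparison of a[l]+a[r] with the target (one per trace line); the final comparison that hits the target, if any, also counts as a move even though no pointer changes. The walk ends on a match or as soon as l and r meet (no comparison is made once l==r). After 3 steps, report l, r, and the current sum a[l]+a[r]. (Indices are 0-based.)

[0,13] -9+37=28 >11 → r--
[0,12] -9+36=27 >11 → r--
[0,11] -9+32=23 >11 → r--

l=0, r=10, sum=18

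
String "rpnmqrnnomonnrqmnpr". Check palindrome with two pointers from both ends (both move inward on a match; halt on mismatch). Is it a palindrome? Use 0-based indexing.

palindrome

[0,18] 'r'=='r' → l++,r--
[1,17] 'p'=='p' → l++,r--
[2,16] 'n'=='n' → l++,r--
[3,15] 'm'=='m' → l++,r--
[4,14] 'q'=='q' → l++,r--
[5,13] 'r'=='r' → l++,r--
[6,12] 'n'=='n' → l++,r--
[7,11] 'n'=='n' → l++,r--
[8,10] 'o'=='o' → l++,r--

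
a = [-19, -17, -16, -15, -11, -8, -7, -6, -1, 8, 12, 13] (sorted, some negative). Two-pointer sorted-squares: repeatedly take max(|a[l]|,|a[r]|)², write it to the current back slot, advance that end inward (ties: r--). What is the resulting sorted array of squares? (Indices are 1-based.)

[1,12] |-19|>|13| out[12]=361 → l++
[2,12] |-17|>|13| out[11]=289 → l++
[3,12] |-16|>|13| out[10]=256 → l++
[4,12] |-15|>|13| out[9]=225 → l++
[5,12] |-11|<=|13| out[8]=169 → r--
[5,11] |-11|<=|12| out[7]=144 → r--
[5,10] |-11|>|8| out[6]=121 → l++
[6,10] |-8|<=|8| out[5]=64 → r--
[6,9] |-8|>|-1| out[4]=64 → l++
[7,9] |-7|>|-1| out[3]=49 → l++
[8,9] |-6|>|-1| out[2]=36 → l++
[9,9] |-1|<=|-1| out[1]=1 → r--

[1, 36, 49, 64, 64, 121, 144, 169, 225, 256, 289, 361]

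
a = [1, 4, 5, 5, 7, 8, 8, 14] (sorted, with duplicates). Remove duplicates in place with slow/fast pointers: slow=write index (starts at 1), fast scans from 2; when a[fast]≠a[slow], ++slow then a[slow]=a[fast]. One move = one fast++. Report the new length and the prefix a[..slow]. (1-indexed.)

length 6; prefix = [1, 4, 5, 7, 8, 14]

slow=1 fast=2: a[fast]=4≠a[slow]=1 write a[2]=4, slow++,fast++
slow=2 fast=3: a[fast]=5≠a[slow]=4 write a[3]=5, slow++,fast++
slow=3 fast=4: a[fast]=5=a[slow] dup, fast++
slow=3 fast=5: a[fast]=7≠a[slow]=5 write a[4]=7, slow++,fast++
slow=4 fast=6: a[fast]=8≠a[slow]=7 write a[5]=8, slow++,fast++
slow=5 fast=7: a[fast]=8=a[slow] dup, fast++
slow=5 fast=8: a[fast]=14≠a[slow]=8 write a[6]=14, slow++,fast++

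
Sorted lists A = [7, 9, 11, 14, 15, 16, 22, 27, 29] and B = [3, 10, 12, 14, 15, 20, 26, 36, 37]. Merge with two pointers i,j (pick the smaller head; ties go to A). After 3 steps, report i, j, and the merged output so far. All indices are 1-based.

i=3, j=2, merged so far=[3, 7, 9]

i=1 j=1: A[i]=7>B[j]=3 take 3, j++
i=1 j=2: A[i]=7<=B[j]=10 take 7, i++
i=2 j=2: A[i]=9<=B[j]=10 take 9, i++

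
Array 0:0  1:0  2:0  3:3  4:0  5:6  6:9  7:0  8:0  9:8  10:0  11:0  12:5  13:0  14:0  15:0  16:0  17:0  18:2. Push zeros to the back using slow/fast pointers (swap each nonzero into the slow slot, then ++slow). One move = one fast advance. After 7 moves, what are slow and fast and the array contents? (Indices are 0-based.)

(s=0,f=0) a[fast]=0 → fast++
(s=0,f=1) a[fast]=0 → fast++
(s=0,f=2) a[fast]=0 → fast++
(s=0,f=3) a[fast]=3≠0 swap→a[0]=3 → slow++,fast++
(s=1,f=4) a[fast]=0 → fast++
(s=1,f=5) a[fast]=6≠0 swap→a[1]=6 → slow++,fast++
(s=2,f=6) a[fast]=9≠0 swap→a[2]=9 → slow++,fast++

slow=3, fast=7, a=[3, 6, 9, 0, 0, 0, 0, 0, 0, 8, 0, 0, 5, 0, 0, 0, 0, 0, 2]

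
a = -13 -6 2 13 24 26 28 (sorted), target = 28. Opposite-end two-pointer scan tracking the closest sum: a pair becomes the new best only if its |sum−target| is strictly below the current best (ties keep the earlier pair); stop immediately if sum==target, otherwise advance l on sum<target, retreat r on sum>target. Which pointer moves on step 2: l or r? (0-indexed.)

[0,6] -13+28=15 d=13 * → l++
[1,6] -6+28=22 d=6 * → l++

l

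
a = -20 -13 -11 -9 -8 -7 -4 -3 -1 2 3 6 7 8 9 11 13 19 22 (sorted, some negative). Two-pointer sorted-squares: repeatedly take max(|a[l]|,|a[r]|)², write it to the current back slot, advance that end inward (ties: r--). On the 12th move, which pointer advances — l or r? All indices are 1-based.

[1,19] |-20|<=|22| out[19]=484 → r--
[1,18] |-20|>|19| out[18]=400 → l++
[2,18] |-13|<=|19| out[17]=361 → r--
[2,17] |-13|<=|13| out[16]=169 → r--
[2,16] |-13|>|11| out[15]=169 → l++
[3,16] |-11|<=|11| out[14]=121 → r--
[3,15] |-11|>|9| out[13]=121 → l++
[4,15] |-9|<=|9| out[12]=81 → r--
[4,14] |-9|>|8| out[11]=81 → l++
[5,14] |-8|<=|8| out[10]=64 → r--
[5,13] |-8|>|7| out[9]=64 → l++
[6,13] |-7|<=|7| out[8]=49 → r--

r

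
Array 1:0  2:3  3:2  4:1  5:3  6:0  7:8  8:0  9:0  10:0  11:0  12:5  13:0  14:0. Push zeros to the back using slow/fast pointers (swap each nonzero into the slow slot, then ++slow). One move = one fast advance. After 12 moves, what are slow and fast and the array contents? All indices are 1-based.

slow=7, fast=13, a=[3, 2, 1, 3, 8, 5, 0, 0, 0, 0, 0, 0, 0, 0]

(s=1,f=1) a[fast]=0 → fast++
(s=1,f=2) a[fast]=3≠0 swap→a[1]=3 → slow++,fast++
(s=2,f=3) a[fast]=2≠0 swap→a[2]=2 → slow++,fast++
(s=3,f=4) a[fast]=1≠0 swap→a[3]=1 → slow++,fast++
(s=4,f=5) a[fast]=3≠0 swap→a[4]=3 → slow++,fast++
(s=5,f=6) a[fast]=0 → fast++
(s=5,f=7) a[fast]=8≠0 swap→a[5]=8 → slow++,fast++
(s=6,f=8) a[fast]=0 → fast++
(s=6,f=9) a[fast]=0 → fast++
(s=6,f=10) a[fast]=0 → fast++
(s=6,f=11) a[fast]=0 → fast++
(s=6,f=12) a[fast]=5≠0 swap→a[6]=5 → slow++,fast++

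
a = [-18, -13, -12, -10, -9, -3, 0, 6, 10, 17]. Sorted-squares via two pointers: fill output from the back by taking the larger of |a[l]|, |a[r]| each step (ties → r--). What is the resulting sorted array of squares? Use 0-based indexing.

[0, 9, 36, 81, 100, 100, 144, 169, 289, 324]

l=0 r=9: |-18|>|17| out[9]=324, l++
l=1 r=9: |-13|<=|17| out[8]=289, r--
l=1 r=8: |-13|>|10| out[7]=169, l++
l=2 r=8: |-12|>|10| out[6]=144, l++
l=3 r=8: |-10|<=|10| out[5]=100, r--
l=3 r=7: |-10|>|6| out[4]=100, l++
l=4 r=7: |-9|>|6| out[3]=81, l++
l=5 r=7: |-3|<=|6| out[2]=36, r--
l=5 r=6: |-3|>|0| out[1]=9, l++
l=6 r=6: |0|<=|0| out[0]=0, r--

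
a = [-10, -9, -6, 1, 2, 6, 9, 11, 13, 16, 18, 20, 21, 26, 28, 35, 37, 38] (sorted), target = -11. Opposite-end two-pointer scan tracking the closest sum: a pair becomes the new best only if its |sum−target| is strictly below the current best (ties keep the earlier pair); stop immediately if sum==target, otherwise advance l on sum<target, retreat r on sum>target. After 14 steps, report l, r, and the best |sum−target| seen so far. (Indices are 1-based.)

l=1, r=4, best |Δ|=3

[1,18] -10+38=28 d=39 * → r--
[1,17] -10+37=27 d=38 * → r--
[1,16] -10+35=25 d=36 * → r--
[1,15] -10+28=18 d=29 * → r--
[1,14] -10+26=16 d=27 * → r--
[1,13] -10+21=11 d=22 * → r--
[1,12] -10+20=10 d=21 * → r--
[1,11] -10+18=8 d=19 * → r--
[1,10] -10+16=6 d=17 * → r--
[1,9] -10+13=3 d=14 * → r--
[1,8] -10+11=1 d=12 * → r--
[1,7] -10+9=-1 d=10 * → r--
[1,6] -10+6=-4 d=7 * → r--
[1,5] -10+2=-8 d=3 * → r--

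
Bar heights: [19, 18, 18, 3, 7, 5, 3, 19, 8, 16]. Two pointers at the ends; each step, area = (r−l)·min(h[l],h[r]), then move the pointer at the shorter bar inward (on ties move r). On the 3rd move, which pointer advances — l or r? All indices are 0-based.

l=0 r=9: min(19,16)*9=144 best=144 *, r--
l=0 r=8: min(19,8)*8=64 best=144, r--
l=0 r=7: min(19,19)*7=133 best=144, r--

r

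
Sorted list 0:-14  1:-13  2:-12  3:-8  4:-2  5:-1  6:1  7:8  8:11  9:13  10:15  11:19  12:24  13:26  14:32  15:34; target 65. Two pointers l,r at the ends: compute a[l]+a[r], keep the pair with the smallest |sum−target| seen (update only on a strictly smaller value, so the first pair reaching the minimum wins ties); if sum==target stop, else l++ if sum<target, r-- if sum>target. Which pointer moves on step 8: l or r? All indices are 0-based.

l

[0,15] -14+34=20 d=45 * → l++
[1,15] -13+34=21 d=44 * → l++
[2,15] -12+34=22 d=43 * → l++
[3,15] -8+34=26 d=39 * → l++
[4,15] -2+34=32 d=33 * → l++
[5,15] -1+34=33 d=32 * → l++
[6,15] 1+34=35 d=30 * → l++
[7,15] 8+34=42 d=23 * → l++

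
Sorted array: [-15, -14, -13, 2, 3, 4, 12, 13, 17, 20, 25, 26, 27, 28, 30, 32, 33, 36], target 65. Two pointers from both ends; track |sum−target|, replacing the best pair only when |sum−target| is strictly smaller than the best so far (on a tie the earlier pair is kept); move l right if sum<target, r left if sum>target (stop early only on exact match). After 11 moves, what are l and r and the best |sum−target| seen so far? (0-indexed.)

l=11, r=17, best |Δ|=4

l=0 r=17: -15+36=21 d=44 *, l++
l=1 r=17: -14+36=22 d=43 *, l++
l=2 r=17: -13+36=23 d=42 *, l++
l=3 r=17: 2+36=38 d=27 *, l++
l=4 r=17: 3+36=39 d=26 *, l++
l=5 r=17: 4+36=40 d=25 *, l++
l=6 r=17: 12+36=48 d=17 *, l++
l=7 r=17: 13+36=49 d=16 *, l++
l=8 r=17: 17+36=53 d=12 *, l++
l=9 r=17: 20+36=56 d=9 *, l++
l=10 r=17: 25+36=61 d=4 *, l++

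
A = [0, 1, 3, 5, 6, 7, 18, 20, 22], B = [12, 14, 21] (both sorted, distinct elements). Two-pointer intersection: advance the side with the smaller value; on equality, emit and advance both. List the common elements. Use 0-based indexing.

intersection = []

i=0 j=0: 0<12, i++
i=1 j=0: 1<12, i++
i=2 j=0: 3<12, i++
i=3 j=0: 5<12, i++
i=4 j=0: 6<12, i++
i=5 j=0: 7<12, i++
i=6 j=0: 18>12, j++
i=6 j=1: 18>14, j++
i=6 j=2: 18<21, i++
i=7 j=2: 20<21, i++
i=8 j=2: 22>21, j++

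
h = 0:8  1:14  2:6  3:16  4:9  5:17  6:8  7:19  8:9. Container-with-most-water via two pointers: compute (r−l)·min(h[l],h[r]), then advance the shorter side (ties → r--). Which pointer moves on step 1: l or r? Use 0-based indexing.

l

[0,8] min(8,9)*8=64 best=64 * → l++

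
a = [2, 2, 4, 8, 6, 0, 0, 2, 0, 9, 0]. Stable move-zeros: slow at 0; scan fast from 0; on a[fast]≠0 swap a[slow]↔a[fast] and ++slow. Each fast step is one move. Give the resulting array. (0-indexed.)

[2, 2, 4, 8, 6, 2, 9, 0, 0, 0, 0]

(s=0,f=0) a[fast]=2≠0 swap→a[0]=2 → slow++,fast++
(s=1,f=1) a[fast]=2≠0 swap→a[1]=2 → slow++,fast++
(s=2,f=2) a[fast]=4≠0 swap→a[2]=4 → slow++,fast++
(s=3,f=3) a[fast]=8≠0 swap→a[3]=8 → slow++,fast++
(s=4,f=4) a[fast]=6≠0 swap→a[4]=6 → slow++,fast++
(s=5,f=5) a[fast]=0 → fast++
(s=5,f=6) a[fast]=0 → fast++
(s=5,f=7) a[fast]=2≠0 swap→a[5]=2 → slow++,fast++
(s=6,f=8) a[fast]=0 → fast++
(s=6,f=9) a[fast]=9≠0 swap→a[6]=9 → slow++,fast++
(s=7,f=10) a[fast]=0 → fast++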